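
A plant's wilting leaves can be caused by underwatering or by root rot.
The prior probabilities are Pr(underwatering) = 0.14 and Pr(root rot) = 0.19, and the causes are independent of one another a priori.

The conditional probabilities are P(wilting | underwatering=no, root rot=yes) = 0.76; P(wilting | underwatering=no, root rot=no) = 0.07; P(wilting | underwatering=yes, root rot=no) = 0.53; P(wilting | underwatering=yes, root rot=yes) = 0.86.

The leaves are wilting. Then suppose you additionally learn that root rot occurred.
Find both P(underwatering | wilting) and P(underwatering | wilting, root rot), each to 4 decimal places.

P(underwatering | wilting) ≈ 0.3242; P(underwatering | wilting, root rot) ≈ 0.1556

For the numerator, keep only underwatering=true terms: 0.060102 + 0.022876 = 0.082978
The normalizing constant is 0.07×0.86×0.81 + 0.76×0.86×0.19 + 0.53×0.14×0.81 + 0.86×0.14×0.19 = 0.255924
Posterior = 0.082978 / 0.255924 ≈ 0.3242

With the extra evidence:
P(wilting | root rot) = 0.76·0.86 + 0.86·0.14 = 0.653600 + 0.120400 = 0.774000
The underwatering-present share is 0.86·0.14 = 0.120400.
So P(underwatering | wilting, root rot) = 0.120400/0.774000 ≈ 0.1556.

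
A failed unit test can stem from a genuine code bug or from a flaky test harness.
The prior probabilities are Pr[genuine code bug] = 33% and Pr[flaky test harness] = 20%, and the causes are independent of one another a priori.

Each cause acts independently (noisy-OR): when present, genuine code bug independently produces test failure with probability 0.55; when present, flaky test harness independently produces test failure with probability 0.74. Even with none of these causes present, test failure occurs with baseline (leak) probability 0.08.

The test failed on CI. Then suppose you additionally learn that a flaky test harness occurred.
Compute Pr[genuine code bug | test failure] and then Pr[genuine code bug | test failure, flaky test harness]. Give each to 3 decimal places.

Pr[genuine code bug | test failure] ≈ 0.596; Pr[genuine code bug | test failure, flaky test harness] ≈ 0.366

Under noisy-OR, P(test failure | causes) = 1 − (1−0.08)·∏(1−qᵢ) over the active causes.
For the numerator, keep only genuine code bug=true terms: 0.154704 + 0.058896 = 0.213600
The normalizing constant is 0.08×0.67×0.8 + 0.7608×0.67×0.2 + 0.586×0.33×0.8 + 0.89236×0.33×0.2 = 0.358427
P(genuine code bug | test failure) = 0.213600/0.358427 ≈ 0.596

Now condition on the additional information:
Sum P(test failure|·) weighted by the priors over both values of genuine code bug:
  P(test failure | flaky test harness) = 0.7608*0.67 + 0.89236*0.33
        = 0.509736 + 0.294479 = 0.804215
Keeping only the genuine code bug-present terms gives 0.294479, so
  P(genuine code bug | test failure, flaky test harness) = 0.294479 / 0.804215 ≈ 0.366
— flaky test harness explains away the evidence for genuine code bug.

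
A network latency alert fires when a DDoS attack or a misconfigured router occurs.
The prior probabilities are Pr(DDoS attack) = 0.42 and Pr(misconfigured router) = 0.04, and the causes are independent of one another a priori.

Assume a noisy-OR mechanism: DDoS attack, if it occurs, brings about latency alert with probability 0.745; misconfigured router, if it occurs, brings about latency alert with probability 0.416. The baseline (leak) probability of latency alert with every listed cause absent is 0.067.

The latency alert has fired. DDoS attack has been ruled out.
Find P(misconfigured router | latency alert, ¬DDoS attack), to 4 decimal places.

P(misconfigured router | latency alert, ¬DDoS attack) ≈ 0.2206

Under noisy-OR, P(latency alert | causes) = 1 − (1−0.067)·∏(1−qᵢ) over the active causes.
P(latency alert | ¬DDoS attack) = 0.067·0.96 + 0.455128·0.04 = 0.064320 + 0.018205 = 0.082525
Restricting to configurations with misconfigured router present: 0.455128·0.04 = 0.018205.
So P(misconfigured router | latency alert, ¬DDoS attack) = 0.018205/0.082525 ≈ 0.2206.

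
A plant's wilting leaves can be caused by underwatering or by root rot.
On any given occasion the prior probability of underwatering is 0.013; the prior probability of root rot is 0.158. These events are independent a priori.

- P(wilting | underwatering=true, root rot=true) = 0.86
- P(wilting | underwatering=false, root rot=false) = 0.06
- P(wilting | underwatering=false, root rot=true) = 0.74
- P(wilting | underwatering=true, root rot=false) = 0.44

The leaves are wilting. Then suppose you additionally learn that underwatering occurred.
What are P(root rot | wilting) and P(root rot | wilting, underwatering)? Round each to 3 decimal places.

P(root rot | wilting) ≈ 0.682; P(root rot | wilting, underwatering) ≈ 0.268

P(wilting) = 0.06×0.987×0.842 + 0.74×0.987×0.158 + 0.44×0.013×0.842 + 0.86×0.013×0.158 = 0.049863 + 0.115400 + 0.004816 + 0.001766 = 0.171845
The root rot-present share is 0.115400 + 0.001766 = 0.117166.
Hence the posterior is 0.117166/0.171845 ≈ 0.682.

Now also conditioning on underwatering=true:
P(wilting | underwatering) = 0.44*0.842 + 0.86*0.158 = 0.370480 + 0.135880 = 0.506360
Of this, 0.135880 comes from 0.86*0.158 (the root rot=true cases).
So P(root rot | wilting, underwatering) = 0.135880/0.506360 ≈ 0.268.
The drop from 0.682 to 0.268 is the explaining-away (discounting) effect.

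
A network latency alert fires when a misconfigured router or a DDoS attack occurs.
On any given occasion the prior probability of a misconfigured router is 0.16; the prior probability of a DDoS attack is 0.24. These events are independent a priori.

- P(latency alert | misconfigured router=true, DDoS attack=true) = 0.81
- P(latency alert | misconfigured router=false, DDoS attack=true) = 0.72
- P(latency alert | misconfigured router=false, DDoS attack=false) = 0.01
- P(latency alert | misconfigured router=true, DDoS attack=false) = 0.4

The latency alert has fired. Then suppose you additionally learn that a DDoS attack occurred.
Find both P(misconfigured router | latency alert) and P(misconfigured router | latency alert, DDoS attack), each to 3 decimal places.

Numerator (weight on configurations with misconfigured router): 0.048640 + 0.031104 = 0.079744
Denominator P(latency alert): 0.01×0.84×0.76 + 0.72×0.84×0.24 + 0.4×0.16×0.76 + 0.81×0.16×0.24 = 0.231280
P(misconfigured router | latency alert) = 0.079744/0.231280 ≈ 0.345

Now condition on the additional information:
P(latency alert | DDoS attack) = 0.72×0.84 + 0.81×0.16 = 0.604800 + 0.129600 = 0.734400
The misconfigured router-present share is 0.81×0.16 = 0.129600.
Hence the posterior is 0.129600/0.734400 ≈ 0.176.

P(misconfigured router | latency alert) ≈ 0.345; P(misconfigured router | latency alert, DDoS attack) ≈ 0.176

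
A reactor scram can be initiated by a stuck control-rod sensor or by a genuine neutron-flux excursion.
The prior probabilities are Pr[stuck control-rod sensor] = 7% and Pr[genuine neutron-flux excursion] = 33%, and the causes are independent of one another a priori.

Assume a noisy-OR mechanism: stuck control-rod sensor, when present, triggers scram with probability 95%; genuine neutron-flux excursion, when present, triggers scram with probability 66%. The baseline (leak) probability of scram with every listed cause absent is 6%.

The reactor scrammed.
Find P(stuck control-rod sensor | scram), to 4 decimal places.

P(stuck control-rod sensor | scram) ≈ 0.2150

Under noisy-OR, P(scram | causes) = 1 − (1−0.06)·∏(1−qᵢ) over the active causes.
For the numerator, keep only stuck control-rod sensor=true terms: 0.044696 + 0.022731 = 0.067427
Denominator P(scram): 0.06·0.93·0.67 + 0.6804·0.93·0.33 + 0.953·0.07·0.67 + 0.98402·0.07·0.33 = 0.313628
Posterior = 0.067427 / 0.313628 ≈ 0.2150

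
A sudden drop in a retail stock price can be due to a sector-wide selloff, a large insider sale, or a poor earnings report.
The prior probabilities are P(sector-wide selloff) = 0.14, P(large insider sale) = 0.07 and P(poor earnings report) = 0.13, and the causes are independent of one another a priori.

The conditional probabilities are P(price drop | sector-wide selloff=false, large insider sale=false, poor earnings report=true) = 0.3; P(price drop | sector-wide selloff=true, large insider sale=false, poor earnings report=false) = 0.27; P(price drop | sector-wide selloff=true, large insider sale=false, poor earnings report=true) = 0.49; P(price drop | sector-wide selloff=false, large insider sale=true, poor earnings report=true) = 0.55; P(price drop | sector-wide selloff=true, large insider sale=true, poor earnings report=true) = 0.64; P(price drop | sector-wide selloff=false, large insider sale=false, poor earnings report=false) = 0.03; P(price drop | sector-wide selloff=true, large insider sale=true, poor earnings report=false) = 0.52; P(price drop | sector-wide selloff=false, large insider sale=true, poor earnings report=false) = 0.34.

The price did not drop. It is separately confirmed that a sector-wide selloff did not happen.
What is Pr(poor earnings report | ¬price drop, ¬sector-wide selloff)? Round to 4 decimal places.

Pr(poor earnings report | ¬price drop, ¬sector-wide selloff) ≈ 0.0971

P(¬price drop | ¬sector-wide selloff) = 0.97×0.93×0.87 + 0.7×0.93×0.13 + 0.66×0.07×0.87 + 0.45×0.07×0.13 = 0.784827 + 0.084630 + 0.040194 + 0.004095 = 0.913746
Restricting to configurations with poor earnings report present: 0.084630 + 0.004095 = 0.088725.
So P(poor earnings report | ¬price drop, ¬sector-wide selloff) = 0.088725/0.913746 ≈ 0.0971.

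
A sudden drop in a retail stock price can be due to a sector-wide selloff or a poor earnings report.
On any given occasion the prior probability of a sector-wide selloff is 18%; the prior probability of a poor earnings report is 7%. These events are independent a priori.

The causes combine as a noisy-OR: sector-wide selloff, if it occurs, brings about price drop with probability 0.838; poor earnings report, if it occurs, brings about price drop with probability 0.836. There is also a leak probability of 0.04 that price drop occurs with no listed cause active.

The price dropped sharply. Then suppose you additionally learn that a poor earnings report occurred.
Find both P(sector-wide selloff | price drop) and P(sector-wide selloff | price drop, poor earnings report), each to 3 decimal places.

P(sector-wide selloff | price drop) ≈ 0.661; P(sector-wide selloff | price drop, poor earnings report) ≈ 0.202

Under noisy-OR, P(price drop | causes) = 1 − (1−0.04)·∏(1−qᵢ) over the active causes.
Enumerate the 4 (sector-wide selloff, poor earnings report) configurations and weight by the priors:
  P(price drop) = 0.04*0.82*0.93 + 0.84256*0.82*0.07 + 0.84448*0.18*0.93 + 0.974495*0.18*0.07
        = 0.030504 + 0.048363 + 0.141366 + 0.012279 = 0.232512
Keeping only the sector-wide selloff-present terms gives 0.153645, so
  P(sector-wide selloff | price drop) = 0.153645 / 0.232512 ≈ 0.661

With the extra evidence:
Weight on sector-wide selloff=true, given the evidence: 0.974495×0.18 = 0.175409
The normalizing constant is 0.84256×0.82 + 0.974495×0.18 = 0.866308
Posterior = 0.175409 / 0.866308 ≈ 0.202
— poor earnings report explains away the evidence for sector-wide selloff.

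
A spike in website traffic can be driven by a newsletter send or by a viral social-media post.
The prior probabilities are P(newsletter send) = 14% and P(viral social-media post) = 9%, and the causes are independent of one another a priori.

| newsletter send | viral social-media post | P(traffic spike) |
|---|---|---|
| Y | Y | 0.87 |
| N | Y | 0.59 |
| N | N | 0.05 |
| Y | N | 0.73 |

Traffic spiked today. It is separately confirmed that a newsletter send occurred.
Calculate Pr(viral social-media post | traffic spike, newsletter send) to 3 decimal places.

Sum P(traffic spike|·) weighted by the priors over both values of viral social-media post:
  P(traffic spike | newsletter send) = 0.73*0.91 + 0.87*0.09
        = 0.664300 + 0.078300 = 0.742600
Keeping only the viral social-media post-present terms gives 0.078300, so
  P(viral social-media post | traffic spike, newsletter send) = 0.078300 / 0.742600 ≈ 0.105

Pr(viral social-media post | traffic spike, newsletter send) ≈ 0.105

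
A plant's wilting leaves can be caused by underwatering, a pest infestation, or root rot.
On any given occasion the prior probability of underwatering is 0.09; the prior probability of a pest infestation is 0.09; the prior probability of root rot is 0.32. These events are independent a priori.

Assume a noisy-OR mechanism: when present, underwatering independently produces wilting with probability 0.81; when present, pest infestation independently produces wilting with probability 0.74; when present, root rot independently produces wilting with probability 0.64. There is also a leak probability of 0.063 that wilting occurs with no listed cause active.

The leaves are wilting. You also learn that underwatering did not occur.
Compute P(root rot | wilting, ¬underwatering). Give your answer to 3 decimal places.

P(root rot | wilting, ¬underwatering) ≈ 0.720

Under noisy-OR, P(wilting | causes) = 1 − (1−0.063)·∏(1−qᵢ) over the active causes.
P(wilting | ¬underwatering) = 0.063·0.91·0.68 + 0.66268·0.91·0.32 + 0.75638·0.09·0.68 + 0.912297·0.09·0.32 = 0.038984 + 0.192972 + 0.046290 + 0.026274 = 0.304520
Of this, 0.219246 comes from 0.192972 + 0.026274 (the root rot=true cases).
So P(root rot | wilting, ¬underwatering) = 0.219246/0.304520 ≈ 0.720.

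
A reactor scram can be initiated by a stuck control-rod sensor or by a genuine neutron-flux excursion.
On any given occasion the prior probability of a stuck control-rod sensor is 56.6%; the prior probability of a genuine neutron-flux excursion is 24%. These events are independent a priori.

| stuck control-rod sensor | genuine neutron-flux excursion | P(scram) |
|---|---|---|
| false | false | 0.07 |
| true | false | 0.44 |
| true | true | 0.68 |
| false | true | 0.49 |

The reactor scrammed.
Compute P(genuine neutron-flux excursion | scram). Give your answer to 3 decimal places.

P(scram) = 0.07·0.434·0.76 + 0.49·0.434·0.24 + 0.44·0.566·0.76 + 0.68·0.566·0.24 = 0.023089 + 0.051038 + 0.189270 + 0.092371 = 0.355768
The genuine neutron-flux excursion-present share is 0.051038 + 0.092371 = 0.143409.
P(genuine neutron-flux excursion | scram) = 0.143409 / 0.355768 ≈ 0.403

P(genuine neutron-flux excursion | scram) ≈ 0.403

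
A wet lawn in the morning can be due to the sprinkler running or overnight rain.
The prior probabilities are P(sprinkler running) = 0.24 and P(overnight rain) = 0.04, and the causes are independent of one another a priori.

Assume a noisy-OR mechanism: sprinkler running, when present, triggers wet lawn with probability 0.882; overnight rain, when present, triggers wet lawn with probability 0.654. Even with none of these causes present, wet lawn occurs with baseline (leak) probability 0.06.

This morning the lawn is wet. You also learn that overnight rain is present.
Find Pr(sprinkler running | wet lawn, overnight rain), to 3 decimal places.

Pr(sprinkler running | wet lawn, overnight rain) ≈ 0.310

Under noisy-OR, P(wet lawn | causes) = 1 − (1−0.06)·∏(1−qᵢ) over the active causes.
For the numerator, keep only sprinkler running=true terms: 0.961622×0.24 = 0.230789
Normalizer over all consistent configurations: 0.67476×0.76 + 0.961622×0.24 = 0.743607
Posterior = 0.230789 / 0.743607 ≈ 0.310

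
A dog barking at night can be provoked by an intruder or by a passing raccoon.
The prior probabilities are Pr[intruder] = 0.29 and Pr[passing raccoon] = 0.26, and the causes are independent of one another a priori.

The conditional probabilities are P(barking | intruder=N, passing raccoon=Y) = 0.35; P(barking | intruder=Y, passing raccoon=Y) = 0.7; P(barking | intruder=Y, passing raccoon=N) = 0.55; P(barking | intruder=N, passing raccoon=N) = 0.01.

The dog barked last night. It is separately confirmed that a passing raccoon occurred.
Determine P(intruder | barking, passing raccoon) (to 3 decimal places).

P(intruder | barking, passing raccoon) ≈ 0.450

Enumerate both values of intruder and weight by the priors:
  P(barking | passing raccoon) = 0.35*0.71 + 0.7*0.29
        = 0.248500 + 0.203000 = 0.451500
Configurations with intruder contribute 0.203000, so
  P(intruder | barking, passing raccoon) = 0.203000 / 0.451500 ≈ 0.450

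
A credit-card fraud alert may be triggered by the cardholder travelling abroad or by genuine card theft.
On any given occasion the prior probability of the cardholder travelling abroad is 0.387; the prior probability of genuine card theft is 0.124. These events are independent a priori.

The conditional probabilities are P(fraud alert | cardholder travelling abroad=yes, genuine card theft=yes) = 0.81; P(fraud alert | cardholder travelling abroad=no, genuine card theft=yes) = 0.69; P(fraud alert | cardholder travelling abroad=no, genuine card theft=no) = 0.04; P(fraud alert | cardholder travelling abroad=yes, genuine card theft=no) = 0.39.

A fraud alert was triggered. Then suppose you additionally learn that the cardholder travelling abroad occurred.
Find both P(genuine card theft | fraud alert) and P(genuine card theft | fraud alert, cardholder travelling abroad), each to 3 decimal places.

For the numerator, keep only genuine card theft=true terms: 0.052448 + 0.038870 = 0.091318
Normalizer over all consistent configurations: 0.04·0.613·0.876 + 0.69·0.613·0.124 + 0.39·0.387·0.876 + 0.81·0.387·0.124 = 0.245013
Posterior = 0.091318 / 0.245013 ≈ 0.373

Now also conditioning on cardholder travelling abroad=true:
Weight on genuine card theft=true, given the evidence: 0.81·0.124 = 0.100440
The normalizing constant is 0.39·0.876 + 0.81·0.124 = 0.442080
P(genuine card theft | fraud alert, cardholder travelling abroad) = 0.100440/0.442080 ≈ 0.227
This is intercausal reasoning (explaining away): once cardholder travelling abroad accounts for the fraud alert, genuine card theft becomes less likely.

P(genuine card theft | fraud alert) ≈ 0.373; P(genuine card theft | fraud alert, cardholder travelling abroad) ≈ 0.227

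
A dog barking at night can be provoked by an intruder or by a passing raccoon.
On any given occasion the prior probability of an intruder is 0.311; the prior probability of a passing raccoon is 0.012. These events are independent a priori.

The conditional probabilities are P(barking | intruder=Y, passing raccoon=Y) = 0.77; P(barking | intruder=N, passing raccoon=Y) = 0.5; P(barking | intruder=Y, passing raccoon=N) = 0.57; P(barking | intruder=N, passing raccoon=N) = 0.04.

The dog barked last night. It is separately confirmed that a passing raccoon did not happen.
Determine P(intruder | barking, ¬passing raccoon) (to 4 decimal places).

Weight on intruder=true, given the evidence: 0.57×0.311 = 0.177270
Normalizer over all consistent configurations: 0.04×0.689 + 0.57×0.311 = 0.204830
Posterior = 0.177270 / 0.204830 ≈ 0.8654

P(intruder | barking, ¬passing raccoon) ≈ 0.8654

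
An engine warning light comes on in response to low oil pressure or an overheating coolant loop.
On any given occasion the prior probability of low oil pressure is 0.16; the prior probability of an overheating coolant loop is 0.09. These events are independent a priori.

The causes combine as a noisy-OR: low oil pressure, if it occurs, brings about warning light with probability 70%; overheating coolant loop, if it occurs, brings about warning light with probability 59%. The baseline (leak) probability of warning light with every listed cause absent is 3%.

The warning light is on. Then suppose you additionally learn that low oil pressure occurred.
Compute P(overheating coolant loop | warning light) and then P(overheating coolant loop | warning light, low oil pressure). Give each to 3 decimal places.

P(overheating coolant loop | warning light) ≈ 0.316; P(overheating coolant loop | warning light, low oil pressure) ≈ 0.109

Under noisy-OR, P(warning light | causes) = 1 − (1−0.03)·∏(1−qᵢ) over the active causes.
For the numerator, keep only overheating coolant loop=true terms: 0.045534 + 0.012682 = 0.058216
The normalizing constant is 0.03*0.84*0.91 + 0.6023*0.84*0.09 + 0.709*0.16*0.91 + 0.88069*0.16*0.09 = 0.184378
Posterior = 0.058216 / 0.184378 ≈ 0.316

Now condition on the additional information:
Numerator (weight on configurations with overheating coolant loop): 0.88069·0.09 = 0.079262
Normalizer over all consistent configurations: 0.709·0.91 + 0.88069·0.09 = 0.724452
P(overheating coolant loop | warning light, low oil pressure) = 0.079262/0.724452 ≈ 0.109
The drop from 0.316 to 0.109 is the explaining-away (discounting) effect.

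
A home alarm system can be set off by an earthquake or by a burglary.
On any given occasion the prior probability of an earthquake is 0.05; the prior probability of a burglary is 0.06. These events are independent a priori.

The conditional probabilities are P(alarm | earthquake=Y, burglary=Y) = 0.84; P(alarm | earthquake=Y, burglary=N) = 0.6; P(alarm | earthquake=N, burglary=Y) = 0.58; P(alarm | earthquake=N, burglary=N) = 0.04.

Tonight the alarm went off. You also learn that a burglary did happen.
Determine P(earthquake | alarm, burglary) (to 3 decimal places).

P(alarm | burglary) = 0.58×0.95 + 0.84×0.05 = 0.551000 + 0.042000 = 0.593000
The earthquake-present share is 0.84×0.05 = 0.042000.
P(earthquake | alarm, burglary) = 0.042000 / 0.593000 ≈ 0.071

P(earthquake | alarm, burglary) ≈ 0.071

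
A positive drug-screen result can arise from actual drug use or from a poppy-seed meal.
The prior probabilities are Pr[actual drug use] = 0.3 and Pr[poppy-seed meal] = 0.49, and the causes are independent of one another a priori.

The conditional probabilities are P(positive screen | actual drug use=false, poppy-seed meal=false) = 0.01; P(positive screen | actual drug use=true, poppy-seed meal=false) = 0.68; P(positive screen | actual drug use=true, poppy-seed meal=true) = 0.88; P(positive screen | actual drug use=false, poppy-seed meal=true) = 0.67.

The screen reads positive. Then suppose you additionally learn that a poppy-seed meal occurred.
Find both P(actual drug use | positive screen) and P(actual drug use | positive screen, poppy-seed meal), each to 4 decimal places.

P(positive screen) = 0.01*0.7*0.51 + 0.67*0.7*0.49 + 0.68*0.3*0.51 + 0.88*0.3*0.49 = 0.003570 + 0.229810 + 0.104040 + 0.129360 = 0.466780
The actual drug use-present share is 0.104040 + 0.129360 = 0.233400.
P(actual drug use | positive screen) = 0.233400 / 0.466780 ≈ 0.5000

Now also conditioning on poppy-seed meal=true:
Enumerate both values of actual drug use and weight by the priors:
  P(positive screen | poppy-seed meal) = 0.67*0.7 + 0.88*0.3
        = 0.469000 + 0.264000 = 0.733000
Keeping only the actual drug use-present terms gives 0.264000, so
  P(actual drug use | positive screen, poppy-seed meal) = 0.264000 / 0.733000 ≈ 0.3602

P(actual drug use | positive screen) ≈ 0.5000; P(actual drug use | positive screen, poppy-seed meal) ≈ 0.3602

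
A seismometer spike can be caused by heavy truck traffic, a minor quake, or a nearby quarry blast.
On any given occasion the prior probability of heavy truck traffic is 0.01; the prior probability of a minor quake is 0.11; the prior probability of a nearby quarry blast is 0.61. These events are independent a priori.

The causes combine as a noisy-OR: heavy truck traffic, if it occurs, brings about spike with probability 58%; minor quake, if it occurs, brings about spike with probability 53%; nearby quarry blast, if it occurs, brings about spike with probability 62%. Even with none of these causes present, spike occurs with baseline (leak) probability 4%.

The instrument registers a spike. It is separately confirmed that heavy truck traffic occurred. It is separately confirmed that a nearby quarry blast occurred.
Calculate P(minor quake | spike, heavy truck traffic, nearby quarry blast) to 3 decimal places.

Under noisy-OR, P(spike | causes) = 1 − (1−0.04)·∏(1−qᵢ) over the active causes.
For the numerator, keep only minor quake=true terms: 0.927988*0.11 = 0.102079
Normalizer over all consistent configurations: 0.846784*0.89 + 0.927988*0.11 = 0.855717
Posterior = 0.102079 / 0.855717 ≈ 0.119

P(minor quake | spike, heavy truck traffic, nearby quarry blast) ≈ 0.119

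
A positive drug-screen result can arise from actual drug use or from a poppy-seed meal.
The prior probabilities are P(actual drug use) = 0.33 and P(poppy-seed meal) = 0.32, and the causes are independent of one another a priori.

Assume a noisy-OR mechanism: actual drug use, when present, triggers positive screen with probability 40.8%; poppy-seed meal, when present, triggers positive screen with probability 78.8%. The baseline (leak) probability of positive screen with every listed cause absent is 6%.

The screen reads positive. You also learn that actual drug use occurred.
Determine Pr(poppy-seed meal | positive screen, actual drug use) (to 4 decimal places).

Under noisy-OR, P(positive screen | causes) = 1 − (1−0.06)·∏(1−qᵢ) over the active causes.
Weight on poppy-seed meal=true, given the evidence: 0.882026×0.32 = 0.282248
Denominator P(positive screen | actual drug use): 0.44352×0.68 + 0.882026×0.32 = 0.583842
Posterior = 0.282248 / 0.583842 ≈ 0.4834

Pr(poppy-seed meal | positive screen, actual drug use) ≈ 0.4834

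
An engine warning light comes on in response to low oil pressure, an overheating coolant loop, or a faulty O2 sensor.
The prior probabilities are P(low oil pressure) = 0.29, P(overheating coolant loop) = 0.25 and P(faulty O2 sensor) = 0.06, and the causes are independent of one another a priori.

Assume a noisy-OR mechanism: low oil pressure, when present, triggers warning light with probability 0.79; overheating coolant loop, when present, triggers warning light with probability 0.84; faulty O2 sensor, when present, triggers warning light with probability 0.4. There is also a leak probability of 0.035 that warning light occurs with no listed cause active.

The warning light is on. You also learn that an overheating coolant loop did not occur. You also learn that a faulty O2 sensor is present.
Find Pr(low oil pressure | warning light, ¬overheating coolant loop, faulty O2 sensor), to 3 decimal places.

Pr(low oil pressure | warning light, ¬overheating coolant loop, faulty O2 sensor) ≈ 0.460

Under noisy-OR, P(warning light | causes) = 1 − (1−0.035)·∏(1−qᵢ) over the active causes.
Numerator (weight on configurations with low oil pressure): 0.87841×0.29 = 0.254739
Denominator P(warning light | ¬overheating coolant loop, faulty O2 sensor): 0.421×0.71 + 0.87841×0.29 = 0.553649
P(low oil pressure | warning light, ¬overheating coolant loop, faulty O2 sensor) = 0.254739/0.553649 ≈ 0.460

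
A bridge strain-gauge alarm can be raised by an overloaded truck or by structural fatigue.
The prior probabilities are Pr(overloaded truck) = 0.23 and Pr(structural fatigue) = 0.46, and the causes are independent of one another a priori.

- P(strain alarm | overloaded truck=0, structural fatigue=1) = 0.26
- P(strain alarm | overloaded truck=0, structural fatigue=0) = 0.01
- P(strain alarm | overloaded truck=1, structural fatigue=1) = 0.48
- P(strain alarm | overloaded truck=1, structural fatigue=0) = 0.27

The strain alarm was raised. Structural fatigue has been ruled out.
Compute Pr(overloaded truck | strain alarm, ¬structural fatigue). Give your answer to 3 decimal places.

Pr(overloaded truck | strain alarm, ¬structural fatigue) ≈ 0.890

For the numerator, keep only overloaded truck=true terms: 0.27·0.23 = 0.062100
Normalizer over all consistent configurations: 0.01·0.77 + 0.27·0.23 = 0.069800
P(overloaded truck | strain alarm, ¬structural fatigue) = 0.062100/0.069800 ≈ 0.890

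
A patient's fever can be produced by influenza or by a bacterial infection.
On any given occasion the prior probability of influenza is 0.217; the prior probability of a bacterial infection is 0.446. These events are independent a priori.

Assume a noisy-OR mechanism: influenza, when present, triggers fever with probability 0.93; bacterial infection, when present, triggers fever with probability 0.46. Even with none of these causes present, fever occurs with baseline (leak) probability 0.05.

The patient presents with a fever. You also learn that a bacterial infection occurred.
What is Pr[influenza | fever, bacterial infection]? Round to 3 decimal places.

Pr[influenza | fever, bacterial infection] ≈ 0.354

Under noisy-OR, P(fever | causes) = 1 − (1−0.05)·∏(1−qᵢ) over the active causes.
P(fever | bacterial infection) = 0.487×0.783 + 0.96409×0.217 = 0.381321 + 0.209208 = 0.590529
The influenza-present share is 0.96409×0.217 = 0.209208.
Hence the posterior is 0.209208/0.590529 ≈ 0.354.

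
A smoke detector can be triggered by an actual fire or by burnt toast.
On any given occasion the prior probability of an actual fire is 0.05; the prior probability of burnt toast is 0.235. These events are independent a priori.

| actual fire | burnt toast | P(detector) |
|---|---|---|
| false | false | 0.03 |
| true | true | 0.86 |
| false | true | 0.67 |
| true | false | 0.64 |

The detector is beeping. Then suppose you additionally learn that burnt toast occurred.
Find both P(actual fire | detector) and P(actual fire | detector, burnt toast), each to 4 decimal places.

P(actual fire | detector) ≈ 0.1679; P(actual fire | detector, burnt toast) ≈ 0.0633

Enumerate the 4 (actual fire, burnt toast) configurations and weight by the priors:
  P(detector) = 0.03*0.95*0.765 + 0.67*0.95*0.235 + 0.64*0.05*0.765 + 0.86*0.05*0.235
        = 0.021802 + 0.149577 + 0.024480 + 0.010105 = 0.205964
Keeping only the actual fire-present terms gives 0.034585, so
  P(actual fire | detector) = 0.034585 / 0.205964 ≈ 0.1679

Now also conditioning on burnt toast=true:
Sum P(detector|·) weighted by the priors over both values of actual fire:
  P(detector | burnt toast) = 0.67×0.95 + 0.86×0.05
        = 0.636500 + 0.043000 = 0.679500
Configurations with actual fire contribute 0.043000, so
  P(actual fire | detector, burnt toast) = 0.043000 / 0.679500 ≈ 0.0633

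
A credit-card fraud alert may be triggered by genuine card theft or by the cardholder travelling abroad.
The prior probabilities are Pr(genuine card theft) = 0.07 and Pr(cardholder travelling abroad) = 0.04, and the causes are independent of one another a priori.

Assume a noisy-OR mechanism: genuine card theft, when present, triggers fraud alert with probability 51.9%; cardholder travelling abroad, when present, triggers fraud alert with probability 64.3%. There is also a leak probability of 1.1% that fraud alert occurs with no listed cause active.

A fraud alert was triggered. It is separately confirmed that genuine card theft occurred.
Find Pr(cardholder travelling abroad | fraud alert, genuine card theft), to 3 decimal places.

Under noisy-OR, P(fraud alert | causes) = 1 − (1−0.011)·∏(1−qᵢ) over the active causes.
Sum P(fraud alert|·) weighted by the priors over both values of cardholder travelling abroad:
  P(fraud alert | genuine card theft) = 0.524291*0.96 + 0.830172*0.04
        = 0.503319 + 0.033207 = 0.536526
Configurations with cardholder travelling abroad contribute 0.033207, so
  P(cardholder travelling abroad | fraud alert, genuine card theft) = 0.033207 / 0.536526 ≈ 0.062

Pr(cardholder travelling abroad | fraud alert, genuine card theft) ≈ 0.062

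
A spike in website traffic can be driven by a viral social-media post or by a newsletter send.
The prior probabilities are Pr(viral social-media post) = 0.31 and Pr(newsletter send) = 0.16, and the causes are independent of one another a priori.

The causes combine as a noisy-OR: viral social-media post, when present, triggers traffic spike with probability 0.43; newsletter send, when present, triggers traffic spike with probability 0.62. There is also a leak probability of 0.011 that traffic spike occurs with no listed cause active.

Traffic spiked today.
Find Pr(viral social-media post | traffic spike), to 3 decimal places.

Under noisy-OR, P(traffic spike | causes) = 1 − (1−0.011)·∏(1−qᵢ) over the active causes.
P(traffic spike) = 0.011*0.69*0.84 + 0.62418*0.69*0.16 + 0.43627*0.31*0.84 + 0.785783*0.31*0.16 = 0.006376 + 0.068909 + 0.113605 + 0.038975 = 0.227865
The viral social-media post-present share is 0.113605 + 0.038975 = 0.152580.
Hence the posterior is 0.152580/0.227865 ≈ 0.670.

Pr(viral social-media post | traffic spike) ≈ 0.670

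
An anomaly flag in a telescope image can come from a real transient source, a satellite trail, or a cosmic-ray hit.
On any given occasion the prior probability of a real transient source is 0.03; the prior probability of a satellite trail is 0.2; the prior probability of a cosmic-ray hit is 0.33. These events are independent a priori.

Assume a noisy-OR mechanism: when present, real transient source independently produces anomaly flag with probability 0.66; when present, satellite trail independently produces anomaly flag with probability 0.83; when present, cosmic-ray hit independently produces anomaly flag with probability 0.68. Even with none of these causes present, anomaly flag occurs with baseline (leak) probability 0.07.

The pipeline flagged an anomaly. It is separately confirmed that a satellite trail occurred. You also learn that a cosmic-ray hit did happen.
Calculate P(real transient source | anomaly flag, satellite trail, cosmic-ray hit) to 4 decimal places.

Under noisy-OR, P(anomaly flag | causes) = 1 − (1−0.07)·∏(1−qᵢ) over the active causes.
P(anomaly flag | satellite trail, cosmic-ray hit) = 0.949408*0.97 + 0.982799*0.03 = 0.920926 + 0.029484 = 0.950410
Restricting to configurations with real transient source present: 0.982799*0.03 = 0.029484.
So P(real transient source | anomaly flag, satellite trail, cosmic-ray hit) = 0.029484/0.950410 ≈ 0.0310.

P(real transient source | anomaly flag, satellite trail, cosmic-ray hit) ≈ 0.0310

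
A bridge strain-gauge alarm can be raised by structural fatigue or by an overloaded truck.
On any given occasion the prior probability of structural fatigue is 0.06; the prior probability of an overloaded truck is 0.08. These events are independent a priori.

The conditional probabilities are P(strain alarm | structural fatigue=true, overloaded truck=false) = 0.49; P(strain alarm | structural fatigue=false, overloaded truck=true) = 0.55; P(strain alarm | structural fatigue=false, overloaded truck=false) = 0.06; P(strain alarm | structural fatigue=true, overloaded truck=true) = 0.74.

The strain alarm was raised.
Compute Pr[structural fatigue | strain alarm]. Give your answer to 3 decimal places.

Pr[structural fatigue | strain alarm] ≈ 0.247

Enumerate the 4 (structural fatigue, overloaded truck) configurations and weight by the priors:
  P(strain alarm) = 0.06·0.94·0.92 + 0.55·0.94·0.08 + 0.49·0.06·0.92 + 0.74·0.06·0.08
        = 0.051888 + 0.041360 + 0.027048 + 0.003552 = 0.123848
The terms with structural fatigue present sum to 0.030600, so
  P(structural fatigue | strain alarm) = 0.030600 / 0.123848 ≈ 0.247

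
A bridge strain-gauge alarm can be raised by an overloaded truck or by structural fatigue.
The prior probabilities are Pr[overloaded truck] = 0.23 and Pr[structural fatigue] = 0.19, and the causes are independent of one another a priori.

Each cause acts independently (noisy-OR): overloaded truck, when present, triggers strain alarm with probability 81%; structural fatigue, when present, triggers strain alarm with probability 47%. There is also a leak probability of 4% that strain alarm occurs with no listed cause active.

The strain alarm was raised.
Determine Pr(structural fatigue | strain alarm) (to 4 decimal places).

Under noisy-OR, P(strain alarm | causes) = 1 − (1−0.04)·∏(1−qᵢ) over the active causes.
P(strain alarm) = 0.04*0.77*0.81 + 0.4912*0.77*0.19 + 0.8176*0.23*0.81 + 0.903328*0.23*0.19 = 0.024948 + 0.071863 + 0.152319 + 0.039475 = 0.288605
Restricting to configurations with structural fatigue present: 0.071863 + 0.039475 = 0.111338.
P(structural fatigue | strain alarm) = 0.111338 / 0.288605 ≈ 0.3858

Pr(structural fatigue | strain alarm) ≈ 0.3858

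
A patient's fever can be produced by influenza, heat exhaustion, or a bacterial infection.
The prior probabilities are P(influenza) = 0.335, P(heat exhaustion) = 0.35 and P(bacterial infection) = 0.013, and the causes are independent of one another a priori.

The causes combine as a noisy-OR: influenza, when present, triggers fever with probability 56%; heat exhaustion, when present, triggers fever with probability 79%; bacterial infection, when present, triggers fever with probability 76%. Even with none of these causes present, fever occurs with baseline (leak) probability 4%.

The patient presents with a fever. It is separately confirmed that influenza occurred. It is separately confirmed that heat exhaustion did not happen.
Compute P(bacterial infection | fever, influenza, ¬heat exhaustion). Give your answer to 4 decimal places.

Under noisy-OR, P(fever | causes) = 1 − (1−0.04)·∏(1−qᵢ) over the active causes.
P(fever | influenza, ¬heat exhaustion) = 0.5776·0.987 + 0.898624·0.013 = 0.570091 + 0.011682 = 0.581773
Restricting to configurations with bacterial infection present: 0.898624·0.013 = 0.011682.
Hence the posterior is 0.011682/0.581773 ≈ 0.0201.

P(bacterial infection | fever, influenza, ¬heat exhaustion) ≈ 0.0201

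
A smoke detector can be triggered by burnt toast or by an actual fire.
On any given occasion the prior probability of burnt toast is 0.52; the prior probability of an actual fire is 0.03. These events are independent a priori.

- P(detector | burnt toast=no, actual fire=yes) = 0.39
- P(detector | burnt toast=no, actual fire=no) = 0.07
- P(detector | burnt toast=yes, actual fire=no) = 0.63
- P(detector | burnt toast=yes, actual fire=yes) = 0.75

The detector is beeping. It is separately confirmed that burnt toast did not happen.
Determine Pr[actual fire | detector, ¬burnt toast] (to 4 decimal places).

Pr[actual fire | detector, ¬burnt toast] ≈ 0.1470

Numerator (weight on configurations with actual fire): 0.39*0.03 = 0.011700
The normalizing constant is 0.07*0.97 + 0.39*0.03 = 0.079600
P(actual fire | detector, ¬burnt toast) = 0.011700/0.079600 ≈ 0.1470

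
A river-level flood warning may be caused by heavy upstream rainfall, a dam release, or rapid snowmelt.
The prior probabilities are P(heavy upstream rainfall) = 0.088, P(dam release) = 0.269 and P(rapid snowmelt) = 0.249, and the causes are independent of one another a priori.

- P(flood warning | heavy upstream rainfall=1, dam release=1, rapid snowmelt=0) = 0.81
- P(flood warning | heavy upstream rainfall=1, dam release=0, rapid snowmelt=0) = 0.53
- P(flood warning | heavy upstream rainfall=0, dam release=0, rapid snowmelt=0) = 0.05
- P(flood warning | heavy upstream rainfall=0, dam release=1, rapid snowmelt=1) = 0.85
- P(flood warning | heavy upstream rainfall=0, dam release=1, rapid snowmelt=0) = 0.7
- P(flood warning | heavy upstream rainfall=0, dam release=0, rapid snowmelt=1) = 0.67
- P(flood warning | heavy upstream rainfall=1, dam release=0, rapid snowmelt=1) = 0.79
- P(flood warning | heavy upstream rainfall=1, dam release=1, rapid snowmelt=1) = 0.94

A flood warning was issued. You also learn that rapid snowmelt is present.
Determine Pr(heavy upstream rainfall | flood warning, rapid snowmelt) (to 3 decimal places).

Weight on heavy upstream rainfall=true, given the evidence: 0.050819 + 0.022252 = 0.073071
The normalizing constant is 0.67·0.912·0.731 + 0.85·0.912·0.269 + 0.79·0.088·0.731 + 0.94·0.088·0.269 = 0.728270
P(heavy upstream rainfall | flood warning, rapid snowmelt) = 0.073071/0.728270 ≈ 0.100

Pr(heavy upstream rainfall | flood warning, rapid snowmelt) ≈ 0.100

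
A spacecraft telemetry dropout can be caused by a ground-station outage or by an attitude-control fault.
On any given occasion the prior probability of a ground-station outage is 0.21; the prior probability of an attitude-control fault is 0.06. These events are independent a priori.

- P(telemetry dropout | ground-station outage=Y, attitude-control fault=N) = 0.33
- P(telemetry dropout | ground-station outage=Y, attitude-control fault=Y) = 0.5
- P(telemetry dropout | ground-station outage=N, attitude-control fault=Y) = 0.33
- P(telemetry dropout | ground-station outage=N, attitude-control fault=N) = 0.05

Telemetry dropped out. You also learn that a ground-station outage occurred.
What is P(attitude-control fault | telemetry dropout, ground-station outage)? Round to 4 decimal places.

P(telemetry dropout | ground-station outage) = 0.33·0.94 + 0.5·0.06 = 0.310200 + 0.030000 = 0.340200
The attitude-control fault-present share is 0.5·0.06 = 0.030000.
So P(attitude-control fault | telemetry dropout, ground-station outage) = 0.030000/0.340200 ≈ 0.0882.

P(attitude-control fault | telemetry dropout, ground-station outage) ≈ 0.0882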